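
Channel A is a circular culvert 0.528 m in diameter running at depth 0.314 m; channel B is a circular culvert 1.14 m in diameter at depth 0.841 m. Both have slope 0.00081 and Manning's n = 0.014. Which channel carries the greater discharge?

Channel A: For a circular section of diameter D = 0.528 m at depth y = 0.314 m, the central angle is θ = 2 arccos(1 − 2y/D) = 3.523 rad. Then A = (D²/8)(θ − sin θ) = 0.1357 m² and P = Dθ/2 = 0.93 m. Hydraulic radius R = A/P = 0.1357/0.93 = 0.1459 m. Q_A = (1/0.014)·0.1357·0.1459^(2/3)·√0.00081 = 0.07648 m³/s.
Channel B: For a circular section of diameter D = 1.14 m at depth y = 0.841 m, the central angle is θ = 2 arccos(1 − 2y/D) = 4.133 rad. Then A = (D²/8)(θ − sin θ) = 0.8072 m² and P = Dθ/2 = 2.356 m. Hydraulic radius R = A/P = 0.8072/2.356 = 0.3427 m. Q_B = (1/0.014)·0.8072·0.3427^(2/3)·√0.00081 = 0.8036 m³/s.
Q_A = 0.07648 m³/s vs Q_B = 0.8036 m³/s, so channel B carries more.

channel B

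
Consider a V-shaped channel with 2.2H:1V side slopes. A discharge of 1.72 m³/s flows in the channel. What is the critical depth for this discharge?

y_c = 0.659 m

At critical depth, Q² T / (g A³) = 1, i.e. A³/T = Q²/g = 1.72²/9.81 = 0.3016.
At y = 0.833 m: A³/T = 0.9706 — too large.
At y = 0.46 m: A³/T = 0.04984 — too small.
At y = 0.659 m: A³/T = 0.3008 — close enough.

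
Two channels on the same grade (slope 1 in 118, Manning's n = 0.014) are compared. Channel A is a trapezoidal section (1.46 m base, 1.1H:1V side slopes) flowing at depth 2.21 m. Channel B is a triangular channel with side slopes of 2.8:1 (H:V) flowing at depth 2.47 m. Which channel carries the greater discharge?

Channel A: With bottom width b = 1.46 m and side slope z = 1.1: A = (b + zy)y = (1.46 + 1.1×2.21)×2.21 = 8.599 m²; P = b + 2y√(1+z²) = 1.46 + 2×2.21×1.487 = 8.031 m. Hydraulic radius R = A/P = 8.599/8.031 = 1.071 m. Q_A = (1/0.014)·8.599·1.071^(2/3)·√0.008475 = 59.18 m³/s.
Channel B: For a triangular section with side slope z = 2.8: A = zy² = 2.8×2.47² = 17.08 m²; P = 2y√(1+z²) = 2×2.47×2.973 = 14.69 m. Hydraulic radius R = A/P = 17.08/14.69 = 1.163 m. Q_B = (1/0.014)·17.08·1.163^(2/3)·√0.008475 = 124.2 m³/s.
Q_A = 59.18 m³/s vs Q_B = 124.2 m³/s, so channel B carries more.

channel B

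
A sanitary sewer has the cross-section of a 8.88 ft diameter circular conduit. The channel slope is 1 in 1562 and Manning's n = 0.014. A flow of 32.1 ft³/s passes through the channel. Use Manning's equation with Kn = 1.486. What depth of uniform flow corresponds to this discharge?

y_n = 2.02 ft

Manning's equation rearranged: A R^(2/3) = nQ / (1.486·√S) = 0.014 × 32.1 / (1.486 × √0.0006402) = 11.95.
Trying y = 1.61 ft: A R^(2/3) = 7.56 — too small.
Trying y = 2.44 ft: A R^(2/3) = 17.39 — too large.
Trying y = 2.02 ft: A R^(2/3) = 11.96 — matches.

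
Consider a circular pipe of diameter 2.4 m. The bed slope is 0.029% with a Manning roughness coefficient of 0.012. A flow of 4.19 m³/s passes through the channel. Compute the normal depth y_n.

Manning's equation rearranged: A R^(2/3) = nQ / (1·√S) = 0.012 × 4.19 / (√0.00029) = 2.953.
At y = 2.23 m: A R^(2/3) = 3.46 — high.
At y = 1.42 m: A R^(2/3) = 2.116 — low.
At y = 1.81 m: A R^(2/3) = 2.953 — matches.

y_n = 1.81 m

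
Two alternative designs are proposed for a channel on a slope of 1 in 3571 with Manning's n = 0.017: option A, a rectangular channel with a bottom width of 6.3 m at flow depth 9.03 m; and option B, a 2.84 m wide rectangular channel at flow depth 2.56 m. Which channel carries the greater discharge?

Channel A: Flow area A = b·y = 6.3 × 9.03 = 56.89 m². Wetted perimeter P = b + 2y = 6.3 + 2×9.03 = 24.36 m. Hydraulic radius R = A/P = 56.89/24.36 = 2.335 m. Q_A = (1/0.017)·56.89·2.335^(2/3)·√0.00028 = 98.57 m³/s.
Channel B: Flow area A = b·y = 2.84 × 2.56 = 7.27 m². Wetted perimeter P = b + 2y = 2.84 + 2×2.56 = 7.96 m. Hydraulic radius R = A/P = 7.27/7.96 = 0.9134 m. Q_B = (1/0.017)·7.27·0.9134^(2/3)·√0.00028 = 6.737 m³/s.
Q_A = 98.57 m³/s vs Q_B = 6.737 m³/s, so channel A carries more.

channel A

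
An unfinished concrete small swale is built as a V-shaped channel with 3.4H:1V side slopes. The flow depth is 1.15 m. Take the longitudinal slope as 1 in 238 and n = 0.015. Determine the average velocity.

For a triangular section with side slope z = 3.4: A = zy² = 3.4×1.15² = 4.496 m²; P = 2y√(1+z²) = 2×1.15×3.544 = 8.151 m.
Hydraulic radius R = A/P = 4.496/8.151 = 0.5516 m.
From Manning's equation, V = (1/n) R^(2/3) S^(1/2) = (1/0.015) × 0.5516^(2/3) × 0.004202^(1/2) = 2.91 m/s.

V = 2.91 m/s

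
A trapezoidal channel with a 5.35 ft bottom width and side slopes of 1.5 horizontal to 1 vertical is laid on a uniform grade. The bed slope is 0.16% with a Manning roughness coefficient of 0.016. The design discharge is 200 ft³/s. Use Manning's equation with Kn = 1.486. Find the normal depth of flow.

y_n = 3.31 ft

Manning's equation rearranged: A R^(2/3) = nQ / (1.486·√S) = 0.016 × 200 / (1.486 × √0.0016) = 53.84.
At y = 2.39 ft: A R^(2/3) = 28.34 — short.
At y = 3.71 ft: A R^(2/3) = 67.72 — over.
At y = 3.31 ft: A R^(2/3) = 53.75 — close enough.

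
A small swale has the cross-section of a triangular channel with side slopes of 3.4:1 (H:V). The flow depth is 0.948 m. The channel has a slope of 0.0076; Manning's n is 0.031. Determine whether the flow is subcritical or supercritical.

subcritical

For a triangular section with side slope z = 3.4: A = zy² = 3.4×0.948² = 3.056 m²; P = 2y√(1+z²) = 2×0.948×3.544 = 6.719 m.
Hydraulic radius R = A/P = 3.056/6.719 = 0.4547 m.
V = (1/n) R^(2/3) √S = (1/0.031) × 0.4547^(2/3) × √0.0076 = 1.663 m/s. Hydraulic depth D_h = A/T = 3.056/6.446 = 0.474 m.
Froude number Fr = V/√(g·D_h) = 1.663/√(9.81×0.474) = 0.771, which is less than 1, so the flow is subcritical.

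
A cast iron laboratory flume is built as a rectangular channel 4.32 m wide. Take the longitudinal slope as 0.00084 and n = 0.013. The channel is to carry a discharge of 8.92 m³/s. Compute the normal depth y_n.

y_n = 1.13 m

Manning's equation rearranged: A R^(2/3) = nQ / (1·√S) = 0.013 × 8.92 / (√0.00084) = 4.001.
Trying y = 0.841 m: A R^(2/3) = 2.6 — low.
Trying y = 1.35 m: A R^(2/3) = 5.154 — high.
Trying y = 1.13 m: A R^(2/3) = 4.001 — matches.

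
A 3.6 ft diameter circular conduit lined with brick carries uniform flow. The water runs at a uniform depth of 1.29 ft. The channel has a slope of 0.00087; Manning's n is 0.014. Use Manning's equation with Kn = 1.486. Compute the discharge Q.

Q = 8.16 ft³/s

For a circular section of diameter D = 3.6 ft at depth y = 1.29 ft, the central angle is θ = 2 arccos(1 − 2y/D) = 2.567 rad. Then A = (D²/8)(θ − sin θ) = 3.278 ft² and P = Dθ/2 = 4.621 ft.
Hydraulic radius R = A/P = 3.278/4.621 = 0.7095 ft.
Manning's equation: Q = (1.486/n) A R^(2/3) S^(1/2) = (1.486/0.014) × 3.278 × 0.7095^(2/3) × 0.00087^(1/2) = 8.16 ft³/s.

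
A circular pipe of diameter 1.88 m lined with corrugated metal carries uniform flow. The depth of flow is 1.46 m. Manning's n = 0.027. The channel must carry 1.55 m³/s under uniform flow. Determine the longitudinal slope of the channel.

S = 0.000692

For a circular section of diameter D = 1.88 m at depth y = 1.46 m, the central angle is θ = 2 arccos(1 − 2y/D) = 4.314 rad. Then A = (D²/8)(θ − sin θ) = 2.313 m² and P = Dθ/2 = 4.055 m.
Hydraulic radius R = A/P = 2.313/4.055 = 0.5704 m.
From Manning's equation, S = [nQ / (1 A R^(2/3))]² = [0.027 × 1.55 / (1 × 2.313 × 0.5704^(2/3))]² = 0.000692.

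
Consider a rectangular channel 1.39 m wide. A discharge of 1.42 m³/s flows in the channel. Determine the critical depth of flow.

For a rectangular channel, critical depth y_c = (q²/g)^(1/3) where q = Q/b = 1.42/1.39 = 1.022 m²/s.
So y_c = (1.022²/9.81)^(1/3) = 0.474 m.

y_c = 0.474 m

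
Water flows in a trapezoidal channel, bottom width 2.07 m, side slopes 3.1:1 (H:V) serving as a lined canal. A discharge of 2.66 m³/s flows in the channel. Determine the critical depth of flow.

At critical depth, Q² T / (g A³) = 1, i.e. A³/T = Q²/g = 2.66²/9.81 = 0.7213.
Trying y = 0.318 m: A³/T = 0.227 — short.
Trying y = 0.48 m: A³/T = 0.9872 — over.
Trying y = 0.44 m: A³/T = 0.7189 — matches.

y_c = 0.44 m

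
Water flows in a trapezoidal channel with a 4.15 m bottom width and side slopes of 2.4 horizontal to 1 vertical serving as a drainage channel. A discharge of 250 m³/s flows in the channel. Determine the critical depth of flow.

At critical depth, Q² T / (g A³) = 1, i.e. A³/T = Q²/g = 250²/9.81 = 6371.
At y = 3.23 m: A³/T = 2891 — short.
At y = 4.41 m: A³/T = 10840 — over.
At y = 3.9 m: A³/T = 6396 — ≈ 6371.

y_c = 3.9 m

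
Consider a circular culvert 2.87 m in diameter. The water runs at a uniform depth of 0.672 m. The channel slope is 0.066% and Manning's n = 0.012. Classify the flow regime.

subcritical

For a circular section of diameter D = 2.87 m at depth y = 0.672 m, the central angle is θ = 2 arccos(1 − 2y/D) = 2.02 rad. Then A = (D²/8)(θ − sin θ) = 1.153 m² and P = Dθ/2 = 2.899 m.
Hydraulic radius R = A/P = 1.153/2.899 = 0.3977 m.
V = (1/n) R^(2/3) √S = (1/0.012) × 0.3977^(2/3) × √0.00066 = 1.158 m/s. Hydraulic depth D_h = A/T = 1.153/2.431 = 0.4743 m.
Froude number Fr = V/√(g·D_h) = 1.158/√(9.81×0.4743) = 0.537, which is less than 1, so the flow is subcritical.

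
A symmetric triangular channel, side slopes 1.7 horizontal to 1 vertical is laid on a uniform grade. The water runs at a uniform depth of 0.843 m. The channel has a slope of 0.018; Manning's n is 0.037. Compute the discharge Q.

For a triangular section with side slope z = 1.7: A = zy² = 1.7×0.843² = 1.208 m²; P = 2y√(1+z²) = 2×0.843×1.972 = 3.325 m.
Hydraulic radius R = A/P = 1.208/3.325 = 0.3633 m.
Manning's equation: Q = (1/n) A R^(2/3) S^(1/2) = (1/0.037) × 1.208 × 0.3633^(2/3) × 0.018^(1/2) = 2.23 m³/s.

Q = 2.23 m³/s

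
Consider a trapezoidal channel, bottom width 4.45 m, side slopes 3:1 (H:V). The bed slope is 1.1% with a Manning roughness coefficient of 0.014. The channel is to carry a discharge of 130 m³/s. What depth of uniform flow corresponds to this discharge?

y_n = 1.72 m

Manning's equation rearranged: A R^(2/3) = nQ / (1·√S) = 0.014 × 130 / (√0.011) = 17.35.
Try y = 1.27 m: A R^(2/3) = 9.342 — short.
Try y = 1.91 m: A R^(2/3) = 21.67 — over.
Try y = 1.72 m: A R^(2/3) = 17.38 — ≈ 17.35.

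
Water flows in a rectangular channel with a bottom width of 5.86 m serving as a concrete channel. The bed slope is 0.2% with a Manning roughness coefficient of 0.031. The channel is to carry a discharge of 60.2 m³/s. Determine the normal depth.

y_n = 4.78 m

Manning's equation rearranged: A R^(2/3) = nQ / (1·√S) = 0.031 × 60.2 / (√0.002) = 41.73.
At y = 3.83 m: A R^(2/3) = 31.47 — low.
At y = 4.78 m: A R^(2/3) = 41.7 — matches.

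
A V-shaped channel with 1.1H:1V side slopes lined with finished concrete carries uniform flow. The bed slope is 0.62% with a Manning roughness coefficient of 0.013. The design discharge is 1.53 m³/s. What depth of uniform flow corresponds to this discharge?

Manning's equation rearranged: A R^(2/3) = nQ / (1·√S) = 0.013 × 1.53 / (√0.0062) = 0.2526.
At y = 0.526 m: A R^(2/3) = 0.1022 — short.
At y = 0.912 m: A R^(2/3) = 0.4434 — over.
At y = 0.739 m: A R^(2/3) = 0.2531 — ≈ 0.2526.

y_n = 0.739 m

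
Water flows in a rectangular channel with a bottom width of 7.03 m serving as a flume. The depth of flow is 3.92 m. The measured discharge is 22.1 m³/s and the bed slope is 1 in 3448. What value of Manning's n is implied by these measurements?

Flow area A = b·y = 7.03 × 3.92 = 27.56 m². Wetted perimeter P = b + 2y = 7.03 + 2×3.92 = 14.87 m.
Hydraulic radius R = A/P = 27.56/14.87 = 1.853 m.
Rearranging Manning's equation: n = (1/Q) A R^(2/3) S^(1/2) = (1/22.1) × 27.56 × 1.853^(2/3) × √0.00029 = 0.032.

n = 0.032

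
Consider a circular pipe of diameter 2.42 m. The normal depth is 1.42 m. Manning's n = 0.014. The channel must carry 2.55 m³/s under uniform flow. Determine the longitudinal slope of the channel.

S = 0.000279

For a circular section of diameter D = 2.42 m at depth y = 1.42 m, the central angle is θ = 2 arccos(1 − 2y/D) = 3.49 rad. Then A = (D²/8)(θ − sin θ) = 2.805 m² and P = Dθ/2 = 4.223 m.
Hydraulic radius R = A/P = 2.805/4.223 = 0.6643 m.
From Manning's equation, S = [nQ / (1 A R^(2/3))]² = [0.014 × 2.55 / (1 × 2.805 × 0.6643^(2/3))]² = 0.000279.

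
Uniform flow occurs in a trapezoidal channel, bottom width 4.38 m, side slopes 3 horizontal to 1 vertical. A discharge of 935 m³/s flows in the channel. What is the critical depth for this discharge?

y_c = 6.55 m

At critical depth, Q² T / (g A³) = 1, i.e. A³/T = Q²/g = 935²/9.81 = 89120.
Try y = 4.76 m: A³/T = 21270 — short.
Try y = 8.23 m: A³/T = 254700 — over.
Try y = 6.55 m: A³/T = 89270 — ≈ 89120.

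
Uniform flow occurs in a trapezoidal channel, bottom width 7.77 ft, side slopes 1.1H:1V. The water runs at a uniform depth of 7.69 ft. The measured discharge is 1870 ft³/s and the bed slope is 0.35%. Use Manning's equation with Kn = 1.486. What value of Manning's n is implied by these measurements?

With bottom width b = 7.77 ft and side slope z = 1.1: A = (b + zy)y = (7.77 + 1.1×7.69)×7.69 = 124.8 ft²; P = b + 2y√(1+z²) = 7.77 + 2×7.69×1.487 = 30.63 ft.
Hydraulic radius R = A/P = 124.8/30.63 = 4.074 ft.
Rearranging Manning's equation: n = (1.486/Q) A R^(2/3) S^(1/2) = (1.486/1870) × 124.8 × 4.074^(2/3) × √0.0035 = 0.015.

n = 0.015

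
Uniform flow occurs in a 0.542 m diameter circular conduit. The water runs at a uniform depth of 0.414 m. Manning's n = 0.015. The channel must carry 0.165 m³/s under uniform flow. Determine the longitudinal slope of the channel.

For a circular section of diameter D = 0.542 m at depth y = 0.414 m, the central angle is θ = 2 arccos(1 − 2y/D) = 4.253 rad. Then A = (D²/8)(θ − sin θ) = 0.1891 m² and P = Dθ/2 = 1.153 m.
Hydraulic radius R = A/P = 0.1891/1.153 = 0.1641 m.
From Manning's equation, S = [nQ / (1 A R^(2/3))]² = [0.015 × 0.165 / (1 × 0.1891 × 0.1641^(2/3))]² = 0.00191.

S = 0.00191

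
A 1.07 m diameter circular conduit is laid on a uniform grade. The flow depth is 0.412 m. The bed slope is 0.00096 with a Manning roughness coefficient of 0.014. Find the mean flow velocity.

V = 0.813 m/s

For a circular section of diameter D = 1.07 m at depth y = 0.412 m, the central angle is θ = 2 arccos(1 − 2y/D) = 2.678 rad. Then A = (D²/8)(θ − sin θ) = 0.3192 m² and P = Dθ/2 = 1.433 m.
Hydraulic radius R = A/P = 0.3192/1.433 = 0.2228 m.
From Manning's equation, V = (1/n) R^(2/3) S^(1/2) = (1/0.014) × 0.2228^(2/3) × 0.00096^(1/2) = 0.813 m/s.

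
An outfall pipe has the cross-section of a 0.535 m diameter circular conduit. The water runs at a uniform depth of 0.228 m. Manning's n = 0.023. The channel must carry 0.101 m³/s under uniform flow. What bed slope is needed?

For a circular section of diameter D = 0.535 m at depth y = 0.228 m, the central angle is θ = 2 arccos(1 − 2y/D) = 2.845 rad. Then A = (D²/8)(θ − sin θ) = 0.09134 m² and P = Dθ/2 = 0.7611 m.
Hydraulic radius R = A/P = 0.09134/0.7611 = 0.12 m.
From Manning's equation, S = [nQ / (1 A R^(2/3))]² = [0.023 × 0.101 / (1 × 0.09134 × 0.12^(2/3))]² = 0.0109.

S = 0.0109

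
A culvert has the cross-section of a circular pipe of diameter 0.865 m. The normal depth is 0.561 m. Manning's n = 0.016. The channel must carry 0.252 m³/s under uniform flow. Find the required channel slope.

For a circular section of diameter D = 0.865 m at depth y = 0.561 m, the central angle is θ = 2 arccos(1 − 2y/D) = 3.745 rad. Then A = (D²/8)(θ − sin θ) = 0.4033 m² and P = Dθ/2 = 1.62 m.
Hydraulic radius R = A/P = 0.4033/1.62 = 0.249 m.
From Manning's equation, S = [nQ / (1 A R^(2/3))]² = [0.016 × 0.252 / (1 × 0.4033 × 0.249^(2/3))]² = 0.000638.

S = 0.000638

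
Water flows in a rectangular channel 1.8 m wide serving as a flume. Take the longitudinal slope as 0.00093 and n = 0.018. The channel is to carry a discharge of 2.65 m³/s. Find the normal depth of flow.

y_n = 1.32 m

Manning's equation rearranged: A R^(2/3) = nQ / (1·√S) = 0.018 × 2.65 / (√0.00093) = 1.564.
Try y = 1.52 m: A R^(2/3) = 1.871 — high.
Try y = 1.32 m: A R^(2/3) = 1.566 — matches.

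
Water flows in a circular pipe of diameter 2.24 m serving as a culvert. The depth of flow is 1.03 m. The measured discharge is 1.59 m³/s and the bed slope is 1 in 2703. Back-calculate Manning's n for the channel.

For a circular section of diameter D = 2.24 m at depth y = 1.03 m, the central angle is θ = 2 arccos(1 − 2y/D) = 2.981 rad. Then A = (D²/8)(θ − sin θ) = 1.769 m² and P = Dθ/2 = 3.338 m.
Hydraulic radius R = A/P = 1.769/3.338 = 0.5299 m.
Rearranging Manning's equation: n = (1/Q) A R^(2/3) S^(1/2) = (1/1.59) × 1.769 × 0.5299^(2/3) × √0.00037 = 0.014.

n = 0.014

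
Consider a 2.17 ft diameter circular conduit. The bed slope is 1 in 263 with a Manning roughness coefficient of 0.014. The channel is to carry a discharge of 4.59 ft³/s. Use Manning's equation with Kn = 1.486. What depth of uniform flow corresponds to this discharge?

y_n = 0.793 ft

Manning's equation rearranged: A R^(2/3) = nQ / (1.486·√S) = 0.014 × 4.59 / (1.486 × √0.003802) = 0.7013.
Try y = 0.544 ft: A R^(2/3) = 0.3388 — too small.
Try y = 0.89 ft: A R^(2/3) = 0.8677 — too large.
Try y = 0.793 ft: A R^(2/3) = 0.7014 — matches.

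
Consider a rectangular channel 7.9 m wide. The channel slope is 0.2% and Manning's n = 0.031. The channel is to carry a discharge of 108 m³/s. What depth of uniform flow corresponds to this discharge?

y_n = 5.45 m

Manning's equation rearranged: A R^(2/3) = nQ / (1·√S) = 0.031 × 108 / (√0.002) = 74.86.
Try y = 6.47 m: A R^(2/3) = 92.96 — too large.
Try y = 5.45 m: A R^(2/3) = 74.81 — ≈ 74.86.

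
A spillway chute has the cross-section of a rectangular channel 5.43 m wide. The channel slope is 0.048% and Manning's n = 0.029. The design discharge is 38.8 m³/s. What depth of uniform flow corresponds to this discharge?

Manning's equation rearranged: A R^(2/3) = nQ / (1·√S) = 0.029 × 38.8 / (√0.00048) = 51.36.
Try y = 7.89 m: A R^(2/3) = 68.46 — over.
Try y = 6.19 m: A R^(2/3) = 51.33 — matches.

y_n = 6.19 m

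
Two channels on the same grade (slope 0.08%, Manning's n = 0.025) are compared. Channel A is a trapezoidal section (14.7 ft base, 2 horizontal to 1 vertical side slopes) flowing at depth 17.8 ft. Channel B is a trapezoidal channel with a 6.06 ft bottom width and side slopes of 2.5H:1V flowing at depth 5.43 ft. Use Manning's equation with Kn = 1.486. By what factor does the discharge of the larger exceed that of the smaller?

Channel A: With bottom width b = 14.7 ft and side slope z = 2: A = (b + zy)y = (14.7 + 2×17.8)×17.8 = 895.3 ft²; P = b + 2y√(1+z²) = 14.7 + 2×17.8×2.236 = 94.3 ft. Hydraulic radius R = A/P = 895.3/94.3 = 9.494 ft. Q_A = (1.486/0.025)·895.3·9.494^(2/3)·√0.0008 = 6749 ft³/s.
Channel B: With bottom width b = 6.06 ft and side slope z = 2.5: A = (b + zy)y = (6.06 + 2.5×5.43)×5.43 = 106.6 ft²; P = b + 2y√(1+z²) = 6.06 + 2×5.43×2.693 = 35.3 ft. Hydraulic radius R = A/P = 106.6/35.3 = 3.02 ft. Q_B = (1.486/0.025)·106.6·3.02^(2/3)·√0.0008 = 374.5 ft³/s.
The larger discharge is 6749 ft³/s and the smaller is 374.5 ft³/s; the ratio is 18.

18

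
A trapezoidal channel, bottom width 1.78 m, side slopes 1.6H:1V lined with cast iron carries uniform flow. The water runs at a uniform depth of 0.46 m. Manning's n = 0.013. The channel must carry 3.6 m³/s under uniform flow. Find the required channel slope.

With bottom width b = 1.78 m and side slope z = 1.6: A = (b + zy)y = (1.78 + 1.6×0.46)×0.46 = 1.157 m²; P = b + 2y√(1+z²) = 1.78 + 2×0.46×1.887 = 3.516 m.
Hydraulic radius R = A/P = 1.157/3.516 = 0.3292 m.
From Manning's equation, S = [nQ / (1 A R^(2/3))]² = [0.013 × 3.6 / (1 × 1.157 × 0.3292^(2/3))]² = 0.00719.

S = 0.00719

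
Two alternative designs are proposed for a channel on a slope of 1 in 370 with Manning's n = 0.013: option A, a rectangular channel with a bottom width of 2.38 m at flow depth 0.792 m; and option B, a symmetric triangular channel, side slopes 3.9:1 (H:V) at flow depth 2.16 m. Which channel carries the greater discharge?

channel B

Channel A: Flow area A = b·y = 2.38 × 0.792 = 1.885 m². Wetted perimeter P = b + 2y = 2.38 + 2×0.792 = 3.964 m. Hydraulic radius R = A/P = 1.885/3.964 = 0.4755 m. Q_A = (1/0.013)·1.885·0.4755^(2/3)·√0.002703 = 4.592 m³/s.
Channel B: For a triangular section with side slope z = 3.9: A = zy² = 3.9×2.16² = 18.2 m²; P = 2y√(1+z²) = 2×2.16×4.026 = 17.39 m. Hydraulic radius R = A/P = 18.2/17.39 = 1.046 m. Q_B = (1/0.013)·18.2·1.046^(2/3)·√0.002703 = 74.99 m³/s.
Q_A = 4.592 m³/s vs Q_B = 74.99 m³/s, so channel B carries more.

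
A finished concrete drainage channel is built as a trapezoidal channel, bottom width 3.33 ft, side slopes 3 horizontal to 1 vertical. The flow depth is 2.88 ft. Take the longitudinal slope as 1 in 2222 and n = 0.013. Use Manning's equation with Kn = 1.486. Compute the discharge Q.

Q = 114 ft³/s

With bottom width b = 3.33 ft and side slope z = 3: A = (b + zy)y = (3.33 + 3×2.88)×2.88 = 34.47 ft²; P = b + 2y√(1+z²) = 3.33 + 2×2.88×3.162 = 21.54 ft.
Hydraulic radius R = A/P = 34.47/21.54 = 1.6 ft.
Manning's equation: Q = (1.486/n) A R^(2/3) S^(1/2) = (1.486/0.013) × 34.47 × 1.6^(2/3) × 0.00045^(1/2) = 114 ft³/s.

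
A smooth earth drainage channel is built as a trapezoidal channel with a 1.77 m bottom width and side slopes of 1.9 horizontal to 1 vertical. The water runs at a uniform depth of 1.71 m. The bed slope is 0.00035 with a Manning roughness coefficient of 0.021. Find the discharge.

Q = 7.35 m³/s

With bottom width b = 1.77 m and side slope z = 1.9: A = (b + zy)y = (1.77 + 1.9×1.71)×1.71 = 8.582 m²; P = b + 2y√(1+z²) = 1.77 + 2×1.71×2.147 = 9.113 m.
Hydraulic radius R = A/P = 8.582/9.113 = 0.9418 m.
Manning's equation: Q = (1/n) A R^(2/3) S^(1/2) = (1/0.021) × 8.582 × 0.9418^(2/3) × 0.00035^(1/2) = 7.35 m³/s.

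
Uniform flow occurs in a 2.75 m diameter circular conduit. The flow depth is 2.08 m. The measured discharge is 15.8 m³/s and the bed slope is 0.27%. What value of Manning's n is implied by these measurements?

For a circular section of diameter D = 2.75 m at depth y = 2.08 m, the central angle is θ = 2 arccos(1 − 2y/D) = 4.218 rad. Then A = (D²/8)(θ − sin θ) = 4.82 m² and P = Dθ/2 = 5.8 m.
Hydraulic radius R = A/P = 4.82/5.8 = 0.831 m.
Rearranging Manning's equation: n = (1/Q) A R^(2/3) S^(1/2) = (1/15.8) × 4.82 × 0.831^(2/3) × √0.0027 = 0.014.

n = 0.014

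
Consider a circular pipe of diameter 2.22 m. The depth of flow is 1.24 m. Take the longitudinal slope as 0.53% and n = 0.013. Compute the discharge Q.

For a circular section of diameter D = 2.22 m at depth y = 1.24 m, the central angle is θ = 2 arccos(1 − 2y/D) = 3.376 rad. Then A = (D²/8)(θ − sin θ) = 2.223 m² and P = Dθ/2 = 3.748 m.
Hydraulic radius R = A/P = 2.223/3.748 = 0.5932 m.
Manning's equation: Q = (1/n) A R^(2/3) S^(1/2) = (1/0.013) × 2.223 × 0.5932^(2/3) × 0.0053^(1/2) = 8.79 m³/s.

Q = 8.79 m³/s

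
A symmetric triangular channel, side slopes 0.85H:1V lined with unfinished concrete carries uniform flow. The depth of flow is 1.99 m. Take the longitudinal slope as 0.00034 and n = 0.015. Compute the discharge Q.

For a triangular section with side slope z = 0.85: A = zy² = 0.85×1.99² = 3.366 m²; P = 2y√(1+z²) = 2×1.99×1.312 = 5.224 m.
Hydraulic radius R = A/P = 3.366/5.224 = 0.6444 m.
Manning's equation: Q = (1/n) A R^(2/3) S^(1/2) = (1/0.015) × 3.366 × 0.6444^(2/3) × 0.00034^(1/2) = 3.09 m³/s.

Q = 3.09 m³/s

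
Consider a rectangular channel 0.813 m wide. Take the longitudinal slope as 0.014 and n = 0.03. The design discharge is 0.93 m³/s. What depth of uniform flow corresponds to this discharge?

Manning's equation rearranged: A R^(2/3) = nQ / (1·√S) = 0.03 × 0.93 / (√0.014) = 0.2358.
At y = 0.507 m: A R^(2/3) = 0.1528 — too small.
At y = 0.79 m: A R^(2/3) = 0.2672 — too large.
At y = 0.714 m: A R^(2/3) = 0.2359 — close enough.

y_n = 0.714 m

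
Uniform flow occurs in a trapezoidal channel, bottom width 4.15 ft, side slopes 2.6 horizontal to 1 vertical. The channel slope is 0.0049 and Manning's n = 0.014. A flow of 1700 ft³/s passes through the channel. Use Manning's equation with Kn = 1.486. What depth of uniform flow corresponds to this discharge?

Manning's equation rearranged: A R^(2/3) = nQ / (1.486·√S) = 0.014 × 1700 / (1.486 × √0.0049) = 228.8.
Trying y = 7.26 ft: A R^(2/3) = 403.4 — over.
Trying y = 4.48 ft: A R^(2/3) = 128 — short.
Trying y = 5.74 ft: A R^(2/3) = 229.3 — matches.

y_n = 5.74 ft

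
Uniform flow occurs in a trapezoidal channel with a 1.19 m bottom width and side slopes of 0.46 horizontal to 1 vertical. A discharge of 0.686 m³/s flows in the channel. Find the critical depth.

y_c = 0.31 m

At critical depth, Q² T / (g A³) = 1, i.e. A³/T = Q²/g = 0.686²/9.81 = 0.04797.
Trying y = 0.214 m: A³/T = 0.01511 — too small.
Trying y = 0.367 m: A³/T = 0.08118 — too large.
Trying y = 0.31 m: A³/T = 0.04779 — matches.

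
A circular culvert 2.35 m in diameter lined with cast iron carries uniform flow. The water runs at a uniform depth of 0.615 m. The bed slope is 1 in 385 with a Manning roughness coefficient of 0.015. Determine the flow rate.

Q = 1.55 m³/s

For a circular section of diameter D = 2.35 m at depth y = 0.615 m, the central angle is θ = 2 arccos(1 − 2y/D) = 2.148 rad. Then A = (D²/8)(θ − sin θ) = 0.9044 m² and P = Dθ/2 = 2.524 m.
Hydraulic radius R = A/P = 0.9044/2.524 = 0.3583 m.
Manning's equation: Q = (1/n) A R^(2/3) S^(1/2) = (1/0.015) × 0.9044 × 0.3583^(2/3) × 0.002597^(1/2) = 1.55 m³/s.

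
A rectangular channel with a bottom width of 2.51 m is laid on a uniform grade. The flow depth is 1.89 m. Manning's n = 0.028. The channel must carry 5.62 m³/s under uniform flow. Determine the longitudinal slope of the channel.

Flow area A = b·y = 2.51 × 1.89 = 4.744 m². Wetted perimeter P = b + 2y = 2.51 + 2×1.89 = 6.29 m.
Hydraulic radius R = A/P = 4.744/6.29 = 0.7542 m.
From Manning's equation, S = [nQ / (1 A R^(2/3))]² = [0.028 × 5.62 / (1 × 4.744 × 0.7542^(2/3))]² = 0.0016.

S = 0.0016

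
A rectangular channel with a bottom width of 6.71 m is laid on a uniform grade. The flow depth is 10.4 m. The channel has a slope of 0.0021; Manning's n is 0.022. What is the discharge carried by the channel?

Q = 270 m³/s

Flow area A = b·y = 6.71 × 10.4 = 69.78 m². Wetted perimeter P = b + 2y = 6.71 + 2×10.4 = 27.51 m.
Hydraulic radius R = A/P = 69.78/27.51 = 2.537 m.
Manning's equation: Q = (1/n) A R^(2/3) S^(1/2) = (1/0.022) × 69.78 × 2.537^(2/3) × 0.0021^(1/2) = 270 m³/s.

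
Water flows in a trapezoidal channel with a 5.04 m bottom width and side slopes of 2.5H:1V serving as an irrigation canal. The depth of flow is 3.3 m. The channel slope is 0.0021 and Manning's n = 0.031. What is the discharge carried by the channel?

With bottom width b = 5.04 m and side slope z = 2.5: A = (b + zy)y = (5.04 + 2.5×3.3)×3.3 = 43.86 m²; P = b + 2y√(1+z²) = 5.04 + 2×3.3×2.693 = 22.81 m.
Hydraulic radius R = A/P = 43.86/22.81 = 1.923 m.
Manning's equation: Q = (1/n) A R^(2/3) S^(1/2) = (1/0.031) × 43.86 × 1.923^(2/3) × 0.0021^(1/2) = 100 m³/s.

Q = 100 m³/s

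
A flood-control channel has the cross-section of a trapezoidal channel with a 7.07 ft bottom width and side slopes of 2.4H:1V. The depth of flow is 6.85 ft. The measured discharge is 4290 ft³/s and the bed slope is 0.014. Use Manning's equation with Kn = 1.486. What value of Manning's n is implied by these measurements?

With bottom width b = 7.07 ft and side slope z = 2.4: A = (b + zy)y = (7.07 + 2.4×6.85)×6.85 = 161 ft²; P = b + 2y√(1+z²) = 7.07 + 2×6.85×2.6 = 42.69 ft.
Hydraulic radius R = A/P = 161/42.69 = 3.772 ft.
Rearranging Manning's equation: n = (1.486/Q) A R^(2/3) S^(1/2) = (1.486/4290) × 161 × 3.772^(2/3) × √0.014 = 0.016.

n = 0.016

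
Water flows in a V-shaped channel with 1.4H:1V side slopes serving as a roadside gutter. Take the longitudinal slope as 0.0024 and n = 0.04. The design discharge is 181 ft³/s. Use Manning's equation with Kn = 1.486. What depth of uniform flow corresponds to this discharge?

Manning's equation rearranged: A R^(2/3) = nQ / (1.486·√S) = 0.04 × 181 / (1.486 × √0.0024) = 99.45.
Trying y = 4.82 ft: A R^(2/3) = 50.96 — too small.
Trying y = 6.19 ft: A R^(2/3) = 99.3 — close enough.

y_n = 6.19 ft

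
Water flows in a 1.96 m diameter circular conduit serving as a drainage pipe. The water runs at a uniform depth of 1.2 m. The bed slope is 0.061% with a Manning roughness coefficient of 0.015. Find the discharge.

For a circular section of diameter D = 1.96 m at depth y = 1.2 m, the central angle is θ = 2 arccos(1 − 2y/D) = 3.594 rad. Then A = (D²/8)(θ − sin θ) = 1.936 m² and P = Dθ/2 = 3.523 m.
Hydraulic radius R = A/P = 1.936/3.523 = 0.5496 m.
Manning's equation: Q = (1/n) A R^(2/3) S^(1/2) = (1/0.015) × 1.936 × 0.5496^(2/3) × 0.00061^(1/2) = 2.14 m³/s.

Q = 2.14 m³/s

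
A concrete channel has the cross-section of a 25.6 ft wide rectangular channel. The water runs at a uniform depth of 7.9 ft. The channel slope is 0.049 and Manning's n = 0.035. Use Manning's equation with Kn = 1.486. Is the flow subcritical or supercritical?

Flow area A = b·y = 25.6 × 7.9 = 202.2 ft². Wetted perimeter P = b + 2y = 25.6 + 2×7.9 = 41.4 ft.
Hydraulic radius R = A/P = 202.2/41.4 = 4.885 ft.
V = (1.486/n) R^(2/3) √S = (1.486/0.035) × 4.885^(2/3) × √0.049 = 27.06 ft/s. Hydraulic depth D_h = A/T = 202.2/25.6 = 7.9 ft.
Froude number Fr = V/√(g·D_h) = 27.06/√(32.2×7.9) = 1.7, which is greater than 1, so the flow is supercritical.

supercritical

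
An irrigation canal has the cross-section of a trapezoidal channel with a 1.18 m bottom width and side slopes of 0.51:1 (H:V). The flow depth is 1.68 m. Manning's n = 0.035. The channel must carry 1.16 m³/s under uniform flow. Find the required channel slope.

S = 0.00023

With bottom width b = 1.18 m and side slope z = 0.51: A = (b + zy)y = (1.18 + 0.51×1.68)×1.68 = 3.422 m²; P = b + 2y√(1+z²) = 1.18 + 2×1.68×1.123 = 4.952 m.
Hydraulic radius R = A/P = 3.422/4.952 = 0.691 m.
From Manning's equation, S = [nQ / (1 A R^(2/3))]² = [0.035 × 1.16 / (1 × 3.422 × 0.691^(2/3))]² = 0.00023.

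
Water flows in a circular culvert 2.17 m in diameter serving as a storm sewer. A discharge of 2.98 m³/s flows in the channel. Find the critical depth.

y_c = 0.8 m

At critical depth, Q² T / (g A³) = 1, i.e. A³/T = Q²/g = 2.98²/9.81 = 0.9052.
At y = 0.611 m: A³/T = 0.3194 — short.
At y = 0.944 m: A³/T = 1.711 — over.
At y = 0.8 m: A³/T = 0.906 — close enough.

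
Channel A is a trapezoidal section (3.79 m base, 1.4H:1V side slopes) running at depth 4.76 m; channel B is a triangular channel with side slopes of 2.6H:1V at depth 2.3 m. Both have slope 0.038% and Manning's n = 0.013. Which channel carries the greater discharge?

Channel A: With bottom width b = 3.79 m and side slope z = 1.4: A = (b + zy)y = (3.79 + 1.4×4.76)×4.76 = 49.76 m²; P = b + 2y√(1+z²) = 3.79 + 2×4.76×1.72 = 20.17 m. Hydraulic radius R = A/P = 49.76/20.17 = 2.467 m. Q_A = (1/0.013)·49.76·2.467^(2/3)·√0.00038 = 136.2 m³/s.
Channel B: For a triangular section with side slope z = 2.6: A = zy² = 2.6×2.3² = 13.75 m²; P = 2y√(1+z²) = 2×2.3×2.786 = 12.81 m. Hydraulic radius R = A/P = 13.75/12.81 = 1.073 m. Q_B = (1/0.013)·13.75·1.073^(2/3)·√0.00038 = 21.62 m³/s.
Q_A = 136.2 m³/s vs Q_B = 21.62 m³/s, so channel A carries more.

channel A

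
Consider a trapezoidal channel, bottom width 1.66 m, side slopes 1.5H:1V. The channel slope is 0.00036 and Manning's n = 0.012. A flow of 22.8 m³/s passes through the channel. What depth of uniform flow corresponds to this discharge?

Manning's equation rearranged: A R^(2/3) = nQ / (1·√S) = 0.012 × 22.8 / (√0.00036) = 14.42.
At y = 2.07 m: A R^(2/3) = 10.39 — low.
At y = 2.86 m: A R^(2/3) = 21.51 — high.
At y = 2.4 m: A R^(2/3) = 14.45 — ≈ 14.42.

y_n = 2.4 m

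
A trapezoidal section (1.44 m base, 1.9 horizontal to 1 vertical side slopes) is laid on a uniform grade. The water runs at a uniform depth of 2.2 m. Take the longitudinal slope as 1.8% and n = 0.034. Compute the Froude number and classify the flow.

With bottom width b = 1.44 m and side slope z = 1.9: A = (b + zy)y = (1.44 + 1.9×2.2)×2.2 = 12.36 m²; P = b + 2y√(1+z²) = 1.44 + 2×2.2×2.147 = 10.89 m.
Hydraulic radius R = A/P = 12.36/10.89 = 1.136 m.
V = (1/n) R^(2/3) √S = (1/0.034) × 1.136^(2/3) × √0.018 = 4.295 m/s. Hydraulic depth D_h = A/T = 12.36/9.8 = 1.262 m.
Froude number Fr = V/√(g·D_h) = 4.295/√(9.81×1.262) = 1.22, which is greater than 1, so the flow is supercritical.

supercritical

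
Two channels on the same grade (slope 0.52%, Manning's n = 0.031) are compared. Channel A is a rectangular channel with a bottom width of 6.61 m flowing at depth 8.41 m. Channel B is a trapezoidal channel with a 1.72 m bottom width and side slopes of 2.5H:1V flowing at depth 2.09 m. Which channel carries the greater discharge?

channel A

Channel A: Flow area A = b·y = 6.61 × 8.41 = 55.59 m². Wetted perimeter P = b + 2y = 6.61 + 2×8.41 = 23.43 m. Hydraulic radius R = A/P = 55.59/23.43 = 2.373 m. Q_A = (1/0.031)·55.59·2.373^(2/3)·√0.0052 = 230 m³/s.
Channel B: With bottom width b = 1.72 m and side slope z = 2.5: A = (b + zy)y = (1.72 + 2.5×2.09)×2.09 = 14.52 m²; P = b + 2y√(1+z²) = 1.72 + 2×2.09×2.693 = 12.97 m. Hydraulic radius R = A/P = 14.52/12.97 = 1.119 m. Q_B = (1/0.031)·14.52·1.119^(2/3)·√0.0052 = 36.39 m³/s.
Q_A = 230 m³/s vs Q_B = 36.39 m³/s, so channel A carries more.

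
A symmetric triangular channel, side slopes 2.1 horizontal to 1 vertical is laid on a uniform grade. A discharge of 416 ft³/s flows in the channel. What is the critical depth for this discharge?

y_c = 4.76 ft

At critical depth, Q² T / (g A³) = 1, i.e. A³/T = Q²/g = 416²/32.2 = 5374.
Trying y = 5.93 ft: A³/T = 16170 — high.
Trying y = 3.6 ft: A³/T = 1333 — low.
Trying y = 4.76 ft: A³/T = 5388 — ≈ 5374.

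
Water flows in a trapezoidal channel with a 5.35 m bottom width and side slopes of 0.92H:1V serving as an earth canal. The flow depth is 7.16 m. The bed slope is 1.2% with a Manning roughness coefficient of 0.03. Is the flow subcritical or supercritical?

supercritical

With bottom width b = 5.35 m and side slope z = 0.92: A = (b + zy)y = (5.35 + 0.92×7.16)×7.16 = 85.47 m²; P = b + 2y√(1+z²) = 5.35 + 2×7.16×1.359 = 24.81 m.
Hydraulic radius R = A/P = 85.47/24.81 = 3.445 m.
V = (1/n) R^(2/3) √S = (1/0.03) × 3.445^(2/3) × √0.012 = 8.329 m/s. Hydraulic depth D_h = A/T = 85.47/18.52 = 4.614 m.
Froude number Fr = V/√(g·D_h) = 8.329/√(9.81×4.614) = 1.24, which is greater than 1, so the flow is supercritical.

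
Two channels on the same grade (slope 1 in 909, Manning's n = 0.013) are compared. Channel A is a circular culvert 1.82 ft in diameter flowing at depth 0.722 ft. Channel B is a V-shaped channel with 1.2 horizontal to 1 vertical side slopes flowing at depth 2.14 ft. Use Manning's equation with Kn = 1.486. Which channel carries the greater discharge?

channel B

Channel A: For a circular section of diameter D = 1.82 ft at depth y = 0.722 ft, the central angle is θ = 2 arccos(1 − 2y/D) = 2.725 rad. Then A = (D²/8)(θ − sin θ) = 0.9611 ft² and P = Dθ/2 = 2.48 ft. Hydraulic radius R = A/P = 0.9611/2.48 = 0.3875 ft. Q_A = (1.486/0.013)·0.9611·0.3875^(2/3)·√0.0011 = 1.937 ft³/s.
Channel B: For a triangular section with side slope z = 1.2: A = zy² = 1.2×2.14² = 5.496 ft²; P = 2y√(1+z²) = 2×2.14×1.562 = 6.686 ft. Hydraulic radius R = A/P = 5.496/6.686 = 0.822 ft. Q_B = (1.486/0.013)·5.496·0.822^(2/3)·√0.0011 = 18.28 ft³/s.
Q_A = 1.937 ft³/s vs Q_B = 18.28 ft³/s, so channel B carries more.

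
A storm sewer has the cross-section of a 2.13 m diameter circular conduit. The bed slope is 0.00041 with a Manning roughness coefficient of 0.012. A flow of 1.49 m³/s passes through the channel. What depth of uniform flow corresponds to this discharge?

Manning's equation rearranged: A R^(2/3) = nQ / (1·√S) = 0.012 × 1.49 / (√0.00041) = 0.883.
At y = 0.709 m: A R^(2/3) = 0.5597 — too small.
At y = 0.907 m: A R^(2/3) = 0.8837 — matches.

y_n = 0.907 m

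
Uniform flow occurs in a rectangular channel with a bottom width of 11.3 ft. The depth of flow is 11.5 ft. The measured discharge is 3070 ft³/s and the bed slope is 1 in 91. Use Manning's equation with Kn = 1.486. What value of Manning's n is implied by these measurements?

Flow area A = b·y = 11.3 × 11.5 = 130 ft². Wetted perimeter P = b + 2y = 11.3 + 2×11.5 = 34.3 ft.
Hydraulic radius R = A/P = 130/34.3 = 3.789 ft.
Rearranging Manning's equation: n = (1.486/Q) A R^(2/3) S^(1/2) = (1.486/3070) × 130 × 3.789^(2/3) × √0.01099 = 0.016.

n = 0.016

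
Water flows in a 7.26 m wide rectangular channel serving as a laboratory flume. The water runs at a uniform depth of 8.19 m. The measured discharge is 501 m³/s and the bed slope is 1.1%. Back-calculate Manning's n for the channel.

n = 0.023

Flow area A = b·y = 7.26 × 8.19 = 59.46 m². Wetted perimeter P = b + 2y = 7.26 + 2×8.19 = 23.64 m.
Hydraulic radius R = A/P = 59.46/23.64 = 2.515 m.
Rearranging Manning's equation: n = (1/Q) A R^(2/3) S^(1/2) = (1/501) × 59.46 × 2.515^(2/3) × √0.011 = 0.023.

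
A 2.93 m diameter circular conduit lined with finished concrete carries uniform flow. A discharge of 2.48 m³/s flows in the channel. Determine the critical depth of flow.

At critical depth, Q² T / (g A³) = 1, i.e. A³/T = Q²/g = 2.48²/9.81 = 0.627.
Trying y = 0.52 m: A³/T = 0.2362 — low.
Trying y = 0.777 m: A³/T = 1.136 — high.
Trying y = 0.667 m: A³/T = 0.6263 — matches.

y_c = 0.667 m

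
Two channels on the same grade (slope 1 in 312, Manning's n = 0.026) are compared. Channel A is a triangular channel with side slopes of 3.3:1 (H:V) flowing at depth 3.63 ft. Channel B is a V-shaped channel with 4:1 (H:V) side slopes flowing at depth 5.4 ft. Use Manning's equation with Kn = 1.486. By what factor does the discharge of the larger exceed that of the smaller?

3.53

Channel A: For a triangular section with side slope z = 3.3: A = zy² = 3.3×3.63² = 43.48 ft²; P = 2y√(1+z²) = 2×3.63×3.448 = 25.03 ft. Hydraulic radius R = A/P = 43.48/25.03 = 1.737 ft. Q_A = (1.486/0.026)·43.48·1.737^(2/3)·√0.003205 = 203.3 ft³/s.
Channel B: For a triangular section with side slope z = 4: A = zy² = 4×5.4² = 116.6 ft²; P = 2y√(1+z²) = 2×5.4×4.123 = 44.53 ft. Hydraulic radius R = A/P = 116.6/44.53 = 2.619 ft. Q_B = (1.486/0.026)·116.6·2.619^(2/3)·√0.003205 = 717.2 ft³/s.
The larger discharge is 717.2 ft³/s and the smaller is 203.3 ft³/s; the ratio is 3.53.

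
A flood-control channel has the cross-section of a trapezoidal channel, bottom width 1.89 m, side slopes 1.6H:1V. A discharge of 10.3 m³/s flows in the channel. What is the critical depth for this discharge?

y_c = 1.07 m

At critical depth, Q² T / (g A³) = 1, i.e. A³/T = Q²/g = 10.3²/9.81 = 10.81.
Trying y = 1.23 m: A³/T = 18.34 — high.
Trying y = 0.783 m: A³/T = 3.39 — low.
Trying y = 1.07 m: A³/T = 10.77 — matches.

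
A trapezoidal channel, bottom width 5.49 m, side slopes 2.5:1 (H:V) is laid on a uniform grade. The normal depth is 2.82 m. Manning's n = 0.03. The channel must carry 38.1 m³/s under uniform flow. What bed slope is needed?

S = 0.000511

With bottom width b = 5.49 m and side slope z = 2.5: A = (b + zy)y = (5.49 + 2.5×2.82)×2.82 = 35.36 m²; P = b + 2y√(1+z²) = 5.49 + 2×2.82×2.693 = 20.68 m.
Hydraulic radius R = A/P = 35.36/20.68 = 1.71 m.
From Manning's equation, S = [nQ / (1 A R^(2/3))]² = [0.03 × 38.1 / (1 × 35.36 × 1.71^(2/3))]² = 0.000511.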